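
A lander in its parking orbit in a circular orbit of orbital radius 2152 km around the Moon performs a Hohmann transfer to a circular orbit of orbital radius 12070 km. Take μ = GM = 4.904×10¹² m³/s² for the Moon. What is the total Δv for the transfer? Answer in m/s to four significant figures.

Δv_total ≈ 743.9 m/s

r₁ = 2152 km = 2.152×10⁶ m.
r₂ = 12070 km = 1.207×10⁷ m.
Transfer ellipse a_t = (r₁ + r₂)/2 = 7.111×10⁶ m.
At r₁: circular v_c1 = √(μ/r₁) = 1510 m/s; transfer-perilune v_p = √[μ(2/r₁ − 1/a_t)] = 1967 m/s.
Δv₁ = v_p − v_c1 = 457.1 m/s.
At r₂: circular v_c2 = √(μ/r₂) = 637.4 m/s; transfer-apolune v_a = √[μ(2/r₂ − 1/a_t)] = 350.7 m/s.
Δv₂ = v_c2 − v_a = 286.8 m/s.
Total Δv = Δv₁ + Δv₂ = 743.9 m/s.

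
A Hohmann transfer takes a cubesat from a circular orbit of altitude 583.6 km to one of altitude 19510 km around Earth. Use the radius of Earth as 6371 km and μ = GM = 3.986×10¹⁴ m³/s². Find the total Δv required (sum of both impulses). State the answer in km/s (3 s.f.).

r₁ = 6371 + 583.6 = 6954.6 km = 6.9546×10⁶ m.
r₂ = 6371 + 19510 = 25881 km = 2.5881×10⁷ m.
Transfer ellipse a_t = (r₁ + r₂)/2 = 1.642×10⁷ m.
At r₁: circular v_c1 = √(μ/r₁) = 7571 m/s; transfer-perigee v_p = √[μ(2/r₁ − 1/a_t)] = 9505 m/s.
Δv₁ = v_p − v_c1 = 1935 m/s.
At r₂: circular v_c2 = √(μ/r₂) = 3924 m/s; transfer-apogee v_a = √[μ(2/r₂ − 1/a_t)] = 2554 m/s.
Δv₂ = v_c2 − v_a = 1370 m/s.
Total Δv = Δv₁ + Δv₂ = 3305 m/s = 3.305 km/s.

Δv_total ≈ 3.30 km/s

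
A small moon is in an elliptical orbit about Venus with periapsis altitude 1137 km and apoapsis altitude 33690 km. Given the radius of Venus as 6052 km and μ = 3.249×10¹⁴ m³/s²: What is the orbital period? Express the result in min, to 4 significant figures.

r_p = 6052 + 1137 = 7189.0 km = 7.1890×10⁶ m.
r_a = 6052 + 33690 = 39742 km = 3.9742×10⁷ m.
Semi-major axis a = (r_p + r_a)/2 = (7189.0 + 39742)/2 = 23466 km = 2.347×10⁷ m.
By Kepler's third law T = 2π√(a³/μ) = 2π × 6.306×10³ = 3.962×10⁴ s.
= 660.4 min.

T ≈ 660.4 min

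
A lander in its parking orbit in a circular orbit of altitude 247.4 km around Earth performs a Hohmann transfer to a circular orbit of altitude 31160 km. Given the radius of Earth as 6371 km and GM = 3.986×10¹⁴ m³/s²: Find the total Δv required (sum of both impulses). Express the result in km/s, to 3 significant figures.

Δv_total ≈ 3.83 km/s

r₁ = 6371 + 247.4 = 6618.4 km = 6.6184×10⁶ m.
r₂ = 6371 + 31160 = 37531 km = 3.7531×10⁷ m.
Transfer ellipse a_t = (r₁ + r₂)/2 = 2.207×10⁷ m.
At r₁: circular v_c1 = √(μ/r₁) = 7761 m/s; transfer-perigee v_p = √[μ(2/r₁ − 1/a_t)] = 10120 m/s.
Δv₁ = v_p − v_c1 = 2359 m/s.
At r₂: circular v_c2 = √(μ/r₂) = 3259 m/s; transfer-apogee v_a = √[μ(2/r₂ − 1/a_t)] = 1784 m/s.
Δv₂ = v_c2 − v_a = 1474 m/s.
Total Δv = Δv₁ + Δv₂ = 3833 m/s = 3.833 km/s.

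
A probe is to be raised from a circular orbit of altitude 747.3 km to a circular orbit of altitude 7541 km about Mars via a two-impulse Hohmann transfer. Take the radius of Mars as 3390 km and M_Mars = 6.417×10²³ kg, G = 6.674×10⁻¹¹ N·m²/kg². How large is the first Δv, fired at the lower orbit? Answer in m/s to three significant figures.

μ = GM = 6.674×10⁻¹¹ × 6.417×10²³ = 4.283×10¹³ m³/s².
r₁ = 3390 + 747.3 = 4137.3 km = 4.1373×10⁶ m.
r₂ = 3390 + 7541 = 10931 km = 1.0931×10⁷ m.
Transfer ellipse a_t = (r₁ + r₂)/2 = 7.534×10⁶ m.
At r₁: circular v_c1 = √(μ/r₁) = 3217 m/s; transfer-periapsis v_p = √[μ(2/r₁ − 1/a_t)] = 3875 m/s.
Δv₁ = v_p − v_c1 = 658.0 m/s.

Δv ≈ 658 m/s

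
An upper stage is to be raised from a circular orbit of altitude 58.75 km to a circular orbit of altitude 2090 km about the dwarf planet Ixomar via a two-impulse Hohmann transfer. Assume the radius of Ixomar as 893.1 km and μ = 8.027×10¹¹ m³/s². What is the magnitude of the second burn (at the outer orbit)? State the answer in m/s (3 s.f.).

r₁ = 893.1 + 58.75 = 951.85 km = 9.5185×10⁵ m.
r₂ = 893.1 + 2090 = 2983.1 km = 2.9831×10⁶ m.
Transfer ellipse a_t = (r₁ + r₂)/2 = 1.967×10⁶ m.
At r₁: circular v_c1 = √(μ/r₁) = 918.3 m/s; transfer-periapsis v_p = √[μ(2/r₁ − 1/a_t)] = 1131 m/s.
At r₂: circular v_c2 = √(μ/r₂) = 518.7 m/s; transfer-apoapsis v_a = √[μ(2/r₂ − 1/a_t)] = 360.8 m/s.
Δv₂ = v_c2 − v_a = 157.9 m/s.

Δv ≈ 158 m/s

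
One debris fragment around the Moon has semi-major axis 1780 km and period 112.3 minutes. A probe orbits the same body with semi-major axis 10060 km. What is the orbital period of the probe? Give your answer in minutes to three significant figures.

Kepler's third law: T² ∝ a³, so T₂ = T₁ (a₂/a₁)^(3/2).
a₂/a₁ = 5.652, (a₂/a₁)^(3/2) = 13.44.
T₂ = 112.3 × 13.44 = 1509 minutes.

T₂ ≈ 1510 minutes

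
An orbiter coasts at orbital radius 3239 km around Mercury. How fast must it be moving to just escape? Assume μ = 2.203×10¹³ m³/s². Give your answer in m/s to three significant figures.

v_esc ≈ 3690 m/s

r = 3239 km = 3.239×10⁶ m.
Escape speed v_esc = √(2μ/r) = √(2 × 2.203×10¹³ / 3.239×10⁶) = √(1.360×10⁷) = 3688 m/s.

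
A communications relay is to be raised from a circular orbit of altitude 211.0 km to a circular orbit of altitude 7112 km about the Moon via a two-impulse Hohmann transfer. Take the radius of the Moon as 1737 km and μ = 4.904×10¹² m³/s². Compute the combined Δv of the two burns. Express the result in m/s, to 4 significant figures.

r₁ = 1737 + 211.0 = 1948.0 km = 1.9480×10⁶ m.
r₂ = 1737 + 7112 = 8849.0 km = 8.8490×10⁶ m.
Transfer ellipse a_t = (r₁ + r₂)/2 = 5.398×10⁶ m.
At r₁: circular v_c1 = √(μ/r₁) = 1587 m/s; transfer-perilune v_p = √[μ(2/r₁ − 1/a_t)] = 2031 m/s.
Δv₁ = v_p − v_c1 = 444.7 m/s.
At r₂: circular v_c2 = √(μ/r₂) = 744.4 m/s; transfer-apolune v_a = √[μ(2/r₂ − 1/a_t)] = 447.2 m/s.
Δv₂ = v_c2 − v_a = 297.3 m/s.
Total Δv = Δv₁ + Δv₂ = 742.0 m/s.

Δv_total ≈ 742.0 m/s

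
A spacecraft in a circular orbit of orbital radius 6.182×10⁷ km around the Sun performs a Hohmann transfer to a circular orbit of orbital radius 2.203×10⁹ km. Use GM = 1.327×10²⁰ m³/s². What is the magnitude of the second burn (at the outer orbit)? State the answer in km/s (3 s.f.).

r₁ = 6.182×10⁷ km = 6.182×10¹⁰ m.
r₂ = 2.203×10⁹ km = 2.203×10¹² m.
Transfer ellipse a_t = (r₁ + r₂)/2 = 1.132×10¹² m.
At r₁: circular v_c1 = √(μ/r₁) = 46330 m/s; transfer-perihelion v_p = √[μ(2/r₁ − 1/a_t)] = 64620 m/s.
At r₂: circular v_c2 = √(μ/r₂) = 7761 m/s; transfer-aphelion v_a = √[μ(2/r₂ − 1/a_t)] = 1813 m/s.
Δv₂ = v_c2 − v_a = 5948 m/s.
= 5.948 km/s.

Δv ≈ 5.95 km/s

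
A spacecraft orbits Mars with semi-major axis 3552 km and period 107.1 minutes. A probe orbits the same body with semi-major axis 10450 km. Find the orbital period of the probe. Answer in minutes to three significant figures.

Kepler's third law: T² ∝ a³, so T₂ = T₁ (a₂/a₁)^(3/2).
a₂/a₁ = 2.942, (a₂/a₁)^(3/2) = 5.046.
T₂ = 107.1 × 5.046 = 540.4 minutes.

T₂ ≈ 540 minutes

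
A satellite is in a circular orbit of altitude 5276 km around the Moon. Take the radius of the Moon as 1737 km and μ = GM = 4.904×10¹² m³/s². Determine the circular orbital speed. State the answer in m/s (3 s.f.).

v ≈ 836 m/s

r = 1737 + 5276 = 7013.0 km = 7.0130×10⁶ m.
For a circular orbit v = √(μ/r) = √(4.904×10¹² / 7.013×10⁶) = √(6.993×10⁵) = 836.2 m/s.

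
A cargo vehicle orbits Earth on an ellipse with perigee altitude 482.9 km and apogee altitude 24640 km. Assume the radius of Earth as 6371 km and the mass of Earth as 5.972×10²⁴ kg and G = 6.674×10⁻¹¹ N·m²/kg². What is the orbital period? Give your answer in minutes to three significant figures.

T ≈ 432 minutes

μ = GM = 6.674×10⁻¹¹ × 5.972×10²⁴ = 3.986×10¹⁴ m³/s².
r_p = 6371 + 482.9 = 6853.9 km = 6.8539×10⁶ m.
r_a = 6371 + 24640 = 31011 km = 3.1011×10⁷ m.
Semi-major axis a = (r_p + r_a)/2 = (6853.9 + 31011)/2 = 18932 km = 1.893×10⁷ m.
By Kepler's third law T = 2π√(a³/μ) = 2π × 4.126×10³ = 2.593×10⁴ s.
= 432.1 minutes.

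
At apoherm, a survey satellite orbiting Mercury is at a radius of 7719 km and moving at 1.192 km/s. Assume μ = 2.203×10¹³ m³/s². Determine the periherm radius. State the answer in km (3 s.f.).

periherm radius ≈ 2560 km

r_a = 7.719×10⁶ m.
Specific energy ε = v²/2 − μ/r = -2.144×10⁶ J/kg, so a = −μ/(2ε) = 5.139×10⁶ m.
The apsides satisfy r_p + r_a = 2a, so the periherm radius is 2a − r_a = 2.558×10⁶ m = 2558.3 km.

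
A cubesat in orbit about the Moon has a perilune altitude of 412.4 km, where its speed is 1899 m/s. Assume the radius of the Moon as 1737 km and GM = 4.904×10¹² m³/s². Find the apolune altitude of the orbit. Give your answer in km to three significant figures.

apolune altitude ≈ 6360 km

r_p = 1737 + 412.4 = 2149.4 km = 2.149×10⁶ m.
Specific energy ε = v²/2 − μ/r = -4.785×10⁵ J/kg, so a = −μ/(2ε) = 5.125×10⁶ m.
The apsides satisfy r_p + r_a = 2a, so the apolune radius is 2a − r_p = 8.100×10⁶ m = 8100.0 km.
Apolune altitude = 8100.0 − 1737 = 6363.0 km.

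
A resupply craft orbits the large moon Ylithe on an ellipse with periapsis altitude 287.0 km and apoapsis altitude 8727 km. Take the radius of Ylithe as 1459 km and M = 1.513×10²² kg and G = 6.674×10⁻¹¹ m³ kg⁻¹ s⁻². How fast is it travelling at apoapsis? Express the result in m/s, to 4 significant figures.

v ≈ 170.3 m/s

μ = GM = 6.674×10⁻¹¹ × 1.513×10²² = 1.010×10¹² m³/s².
r_p = 1459 + 287.0 = 1746.0 km = 1.7460×10⁶ m.
r_a = 1459 + 8727 = 10186 km = 1.0186×10⁷ m.
Semi-major axis a = (r_p + r_a)/2 = 5966.0 km = 5.966×10⁶ m.
Vis-viva: v² = μ(2/r − 1/a) = 1.010×10¹² × (1.963×10⁻⁷ − 1.676×10⁻⁷) = 2.901×10⁴ m²/s².
v = 170.3 m/s.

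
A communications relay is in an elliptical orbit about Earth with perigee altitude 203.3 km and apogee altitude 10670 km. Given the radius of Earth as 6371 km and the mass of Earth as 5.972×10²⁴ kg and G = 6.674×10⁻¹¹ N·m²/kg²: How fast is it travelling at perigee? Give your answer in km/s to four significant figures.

μ = GM = 6.674×10⁻¹¹ × 5.972×10²⁴ = 3.986×10¹⁴ m³/s².
r_p = 6371 + 203.3 = 6574.3 km = 6.5743×10⁶ m.
r_a = 6371 + 10670 = 17041 km = 1.7041×10⁷ m.
Semi-major axis a = (r_p + r_a)/2 = 11808 km = 1.181×10⁷ m.
Vis-viva: v² = μ(2/r − 1/a) = 3.986×10¹⁴ × (3.042×10⁻⁷ − 8.469×10⁻⁸) = 8.750×10⁷ m²/s².
v = 9354 m/s = 9.354 km/s.

v ≈ 9.354 km/s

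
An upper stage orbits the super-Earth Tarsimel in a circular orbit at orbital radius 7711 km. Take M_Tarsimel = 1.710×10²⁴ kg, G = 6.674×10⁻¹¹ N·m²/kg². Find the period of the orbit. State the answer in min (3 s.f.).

μ = GM = 6.674×10⁻¹¹ × 1.710×10²⁴ = 1.141×10¹⁴ m³/s².
r = 7711 km = 7.711×10⁶ m.
Kepler's third law: T = 2π√(r³/μ) = 2π√((7.711×10⁶)³ / 1.141×10¹⁴).
r³/μ = 4.017×10⁶ s², so T = 2π × 2.004×10³ = 1.259×10⁴ s.
Converting: 1.259×10⁴ s ÷ 60.00 = 209.9 min.

T ≈ 210 min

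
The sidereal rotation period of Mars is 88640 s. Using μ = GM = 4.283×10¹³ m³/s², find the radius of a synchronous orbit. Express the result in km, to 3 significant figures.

A synchronous orbit has period T, so by Kepler's third law a = (μT²/4π²)^(1/3).
μT²/4π² = 4.283×10¹³ × (8.864×10⁴)² / 39.48 = 8.524×10²¹ m³.
a = 2.043×10⁷ m = 20428 km.

r_sync ≈ 20400 km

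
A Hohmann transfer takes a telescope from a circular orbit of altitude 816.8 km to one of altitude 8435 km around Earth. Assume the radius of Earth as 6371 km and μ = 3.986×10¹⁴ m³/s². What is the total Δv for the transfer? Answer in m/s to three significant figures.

r₁ = 6371 + 816.8 = 7187.8 km = 7.1878×10⁶ m.
r₂ = 6371 + 8435 = 14806 km = 1.4806×10⁷ m.
Transfer ellipse a_t = (r₁ + r₂)/2 = 1.100×10⁷ m.
At r₁: circular v_c1 = √(μ/r₁) = 7447 m/s; transfer-perigee v_p = √[μ(2/r₁ − 1/a_t)] = 8641 m/s.
Δv₁ = v_p − v_c1 = 1194 m/s.
At r₂: circular v_c2 = √(μ/r₂) = 5189 m/s; transfer-apogee v_a = √[μ(2/r₂ − 1/a_t)] = 4195 m/s.
Δv₂ = v_c2 − v_a = 993.8 m/s.
Total Δv = Δv₁ + Δv₂ = 2188 m/s.

Δv_total ≈ 2190 m/s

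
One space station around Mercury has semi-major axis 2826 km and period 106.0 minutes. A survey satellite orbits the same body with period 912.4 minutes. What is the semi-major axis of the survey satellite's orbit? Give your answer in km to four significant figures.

a₂ ≈ 11870 km

Kepler's third law: a³ ∝ T², so a₂ = a₁ (T₂/T₁)^(2/3).
T₂/T₁ = 8.608, (T₂/T₁)^(2/3) = 4.200.
a₂ = 2826 × 4.200 = 11870 km.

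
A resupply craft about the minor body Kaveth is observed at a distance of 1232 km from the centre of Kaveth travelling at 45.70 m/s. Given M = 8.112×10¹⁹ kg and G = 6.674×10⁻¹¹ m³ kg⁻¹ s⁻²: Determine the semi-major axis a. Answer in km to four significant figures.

μ = GM = 6.674×10⁻¹¹ × 8.112×10¹⁹ = 5.414×10⁹ m³/s².
r = 1.232×10⁶ m.
Specific orbital energy ε = v²/2 − μ/r = (45.70)²/2 − 5.414×10⁹/1.232×10⁶ = -3.350×10³ J/kg.
Since ε = −μ/(2a), a = −μ/(2ε) = 8.080×10⁵ m = 808.01 km.

a ≈ 808.0 km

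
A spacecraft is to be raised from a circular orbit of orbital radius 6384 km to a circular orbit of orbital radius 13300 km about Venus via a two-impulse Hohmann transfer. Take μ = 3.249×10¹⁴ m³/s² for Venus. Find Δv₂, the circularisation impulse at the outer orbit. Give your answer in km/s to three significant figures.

r₁ = 6384 km = 6.384×10⁶ m.
r₂ = 13300 km = 1.330×10⁷ m.
Transfer ellipse a_t = (r₁ + r₂)/2 = 9.842×10⁶ m.
At r₁: circular v_c1 = √(μ/r₁) = 7134 m/s; transfer-periapsis v_p = √[μ(2/r₁ − 1/a_t)] = 8293 m/s.
At r₂: circular v_c2 = √(μ/r₂) = 4943 m/s; transfer-apoapsis v_a = √[μ(2/r₂ − 1/a_t)] = 3981 m/s.
Δv₂ = v_c2 − v_a = 961.9 m/s.
= 0.9619 km/s.

Δv ≈ 0.962 km/s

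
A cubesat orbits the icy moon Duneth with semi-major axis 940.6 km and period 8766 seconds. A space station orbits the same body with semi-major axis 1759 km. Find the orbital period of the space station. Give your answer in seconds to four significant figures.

T₂ ≈ 22420 seconds

Kepler's third law: T² ∝ a³, so T₂ = T₁ (a₂/a₁)^(3/2).
a₂/a₁ = 1.870, (a₂/a₁)^(3/2) = 2.557.
T₂ = 8766 × 2.557 = 22420 seconds.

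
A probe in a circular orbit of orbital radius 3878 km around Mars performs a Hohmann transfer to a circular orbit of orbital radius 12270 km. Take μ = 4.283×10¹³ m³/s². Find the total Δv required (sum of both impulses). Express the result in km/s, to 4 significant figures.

Δv_total ≈ 1.347 km/s

r₁ = 3878 km = 3.878×10⁶ m.
r₂ = 12270 km = 1.227×10⁷ m.
Transfer ellipse a_t = (r₁ + r₂)/2 = 8.074×10⁶ m.
At r₁: circular v_c1 = √(μ/r₁) = 3323 m/s; transfer-periapsis v_p = √[μ(2/r₁ − 1/a_t)] = 4097 m/s.
Δv₁ = v_p − v_c1 = 773.5 m/s.
At r₂: circular v_c2 = √(μ/r₂) = 1868 m/s; transfer-apoapsis v_a = √[μ(2/r₂ − 1/a_t)] = 1295 m/s.
Δv₂ = v_c2 − v_a = 573.5 m/s.
Total Δv = Δv₁ + Δv₂ = 1347 m/s = 1.347 km/s.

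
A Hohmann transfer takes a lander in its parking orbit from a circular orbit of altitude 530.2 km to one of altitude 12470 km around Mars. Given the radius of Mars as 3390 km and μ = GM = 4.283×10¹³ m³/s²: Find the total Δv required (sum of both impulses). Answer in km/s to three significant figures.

r₁ = 3390 + 530.2 = 3920.2 km = 3.9202×10⁶ m.
r₂ = 3390 + 12470 = 15860 km = 1.5860×10⁷ m.
Transfer ellipse a_t = (r₁ + r₂)/2 = 9.890×10⁶ m.
At r₁: circular v_c1 = √(μ/r₁) = 3305 m/s; transfer-periapsis v_p = √[μ(2/r₁ − 1/a_t)] = 4186 m/s.
Δv₁ = v_p − v_c1 = 880.4 m/s.
At r₂: circular v_c2 = √(μ/r₂) = 1643 m/s; transfer-apoapsis v_a = √[μ(2/r₂ − 1/a_t)] = 1035 m/s.
Δv₂ = v_c2 − v_a = 608.7 m/s.
Total Δv = Δv₁ + Δv₂ = 1489 m/s = 1.489 km/s.

Δv_total ≈ 1.49 km/s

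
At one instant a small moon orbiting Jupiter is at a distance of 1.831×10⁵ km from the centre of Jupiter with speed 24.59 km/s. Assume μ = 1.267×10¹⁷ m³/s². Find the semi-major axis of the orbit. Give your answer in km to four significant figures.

r = 1.831×10⁸ m.
Specific orbital energy ε = v²/2 − μ/r = (24590)²/2 − 1.267×10¹⁷/1.831×10⁸ = -3.896×10⁸ J/kg.
Since ε = −μ/(2a), a = −μ/(2ε) = 1.626×10⁸ m = 1.6259×10⁵ km.

a ≈ 1.626×10⁵ km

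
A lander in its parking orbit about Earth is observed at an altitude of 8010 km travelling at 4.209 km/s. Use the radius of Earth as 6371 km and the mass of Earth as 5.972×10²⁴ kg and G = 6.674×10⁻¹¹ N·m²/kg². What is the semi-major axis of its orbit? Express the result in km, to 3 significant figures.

μ = GM = 6.674×10⁻¹¹ × 5.972×10²⁴ = 3.986×10¹⁴ m³/s².
r = 6371 + 8010 = 14381 km = 1.438×10⁷ m.
Vis-viva rearranged: 1/a = 2/r − v²/μ = 1.391×10⁻⁷ − 4.445×10⁻⁸ = 9.462×10⁻⁸ m⁻¹.
a = 1.057×10⁷ m = 10568 km.

a ≈ 10600 km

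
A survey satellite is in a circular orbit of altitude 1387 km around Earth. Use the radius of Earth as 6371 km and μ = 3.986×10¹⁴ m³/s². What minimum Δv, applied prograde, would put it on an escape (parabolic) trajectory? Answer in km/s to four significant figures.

Δv ≈ 2.969 km/s

r = 6371 + 1387 = 7758.0 km = 7.7580×10⁶ m.
Circular speed v_c = √(μ/r) = 7168 m/s.
Escape speed v_esc = √(2μ/r) = √2 × v_c = 10140 m/s.
Δv = v_esc − v_c = 2969 m/s = 2.969 km/s.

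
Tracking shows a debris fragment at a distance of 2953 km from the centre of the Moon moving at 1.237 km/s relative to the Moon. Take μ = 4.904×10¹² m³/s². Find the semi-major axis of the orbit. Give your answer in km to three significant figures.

a ≈ 2740 km

r = 2.953×10⁶ m.
Specific orbital energy ε = v²/2 − μ/r = (1237)²/2 − 4.904×10¹²/2.953×10⁶ = -8.956×10⁵ J/kg.
Since ε = −μ/(2a), a = −μ/(2ε) = 2.738×10⁶ m = 2737.8 km.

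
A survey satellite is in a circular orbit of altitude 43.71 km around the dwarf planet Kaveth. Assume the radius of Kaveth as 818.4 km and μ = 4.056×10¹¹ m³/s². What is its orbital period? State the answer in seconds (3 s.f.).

r = 818.4 + 43.71 = 862.11 km = 8.6211×10⁵ m.
Kepler's third law: T = 2π√(r³/μ) = 2π√((8.621×10⁵)³ / 4.056×10¹¹).
r³/μ = 1.580×10⁶ s², so T = 2π × 1.257×10³ = 7.897×10³ s.

T ≈ 7900 seconds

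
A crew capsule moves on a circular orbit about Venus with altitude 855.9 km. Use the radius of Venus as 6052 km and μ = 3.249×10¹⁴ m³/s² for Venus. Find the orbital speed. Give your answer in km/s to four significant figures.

v ≈ 6.858 km/s

r = 6052 + 855.9 = 6907.9 km = 6.9079×10⁶ m.
For a circular orbit v = √(μ/r) = √(3.249×10¹⁴ / 6.908×10⁶) = √(4.703×10⁷) = 6858 m/s.
That is 6.858 km/s.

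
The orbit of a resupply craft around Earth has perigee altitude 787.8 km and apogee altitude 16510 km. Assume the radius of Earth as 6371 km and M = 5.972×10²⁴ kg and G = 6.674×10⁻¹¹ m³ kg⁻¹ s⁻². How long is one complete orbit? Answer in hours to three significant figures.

μ = GM = 6.674×10⁻¹¹ × 5.972×10²⁴ = 3.986×10¹⁴ m³/s².
r_p = 6371 + 787.8 = 7158.8 km = 7.1588×10⁶ m.
r_a = 6371 + 16510 = 22881 km = 2.2881×10⁷ m.
Semi-major axis a = (r_p + r_a)/2 = (7158.8 + 22881)/2 = 15020 km = 1.502×10⁷ m.
By Kepler's third law T = 2π√(a³/μ) = 2π × 2.916×10³ = 1.832×10⁴ s.
= 5.089 hours.

T ≈ 5.09 hours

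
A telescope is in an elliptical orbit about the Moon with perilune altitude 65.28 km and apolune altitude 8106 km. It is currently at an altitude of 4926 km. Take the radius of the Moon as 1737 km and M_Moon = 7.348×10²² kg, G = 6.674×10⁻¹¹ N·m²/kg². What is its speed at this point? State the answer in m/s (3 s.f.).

μ = GM = 6.674×10⁻¹¹ × 7.348×10²² = 4.904×10¹² m³/s².
r_p = 1737 + 65.28 = 1802.3 km = 1.8023×10⁶ m.
r_a = 1737 + 8106 = 9843.0 km = 9.8430×10⁶ m.
r = 1737 + 4926 = 6663.0 km = 6.663×10⁶ m.
Semi-major axis a = (r_p + r_a)/2 = 5822.6 km = 5.823×10⁶ m.
Vis-viva: v² = μ(2/r − 1/a) = 4.904×10¹² × (3.002×10⁻⁷ − 1.717×10⁻⁷) = 6.298×10⁵ m²/s².
v = 793.6 m/s.

v ≈ 794 m/s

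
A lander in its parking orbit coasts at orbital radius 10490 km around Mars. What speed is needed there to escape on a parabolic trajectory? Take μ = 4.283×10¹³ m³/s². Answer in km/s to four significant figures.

r = 10490 km = 1.049×10⁷ m.
Escape speed v_esc = √(2μ/r) = √(2 × 4.283×10¹³ / 1.049×10⁷) = √(8.166×10⁶) = 2858 m/s.
= 2.858 km/s.

v_esc ≈ 2.858 km/s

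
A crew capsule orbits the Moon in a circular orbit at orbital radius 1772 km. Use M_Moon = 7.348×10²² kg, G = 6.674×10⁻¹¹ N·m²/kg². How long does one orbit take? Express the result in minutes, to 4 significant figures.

μ = GM = 6.674×10⁻¹¹ × 7.348×10²² = 4.904×10¹² m³/s².
r = 1772 km = 1.772×10⁶ m.
Kepler's third law: T = 2π√(r³/μ) = 2π√((1.772×10⁶)³ / 4.904×10¹²).
r³/μ = 1.135×10⁶ s², so T = 2π × 1.065×10³ = 6.693×10³ s.
Converting: 6.693×10³ s ÷ 60.00 = 111.5 minutes.

T ≈ 111.5 minutes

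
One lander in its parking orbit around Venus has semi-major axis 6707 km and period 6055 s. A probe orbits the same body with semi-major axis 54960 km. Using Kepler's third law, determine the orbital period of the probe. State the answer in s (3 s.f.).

Kepler's third law: T² ∝ a³, so T₂ = T₁ (a₂/a₁)^(3/2).
a₂/a₁ = 8.194, (a₂/a₁)^(3/2) = 23.46.
T₂ = 6055 × 23.46 = 1.420×10⁵ s.

T₂ ≈ 1.42×10⁵ s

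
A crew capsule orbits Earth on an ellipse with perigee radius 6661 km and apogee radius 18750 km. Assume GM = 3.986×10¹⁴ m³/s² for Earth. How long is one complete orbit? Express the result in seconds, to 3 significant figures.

T ≈ 14300 seconds

Semi-major axis a = (r_p + r_a)/2 = (6661.0 + 18750)/2 = 12706 km = 1.271×10⁷ m.
By Kepler's third law T = 2π√(a³/μ) = 2π × 2.268×10³ = 1.425×10⁴ s.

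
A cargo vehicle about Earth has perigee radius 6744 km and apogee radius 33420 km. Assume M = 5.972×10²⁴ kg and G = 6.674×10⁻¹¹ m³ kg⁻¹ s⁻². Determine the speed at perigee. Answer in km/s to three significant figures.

v ≈ 9.92 km/s

μ = GM = 6.674×10⁻¹¹ × 5.972×10²⁴ = 3.986×10¹⁴ m³/s².
Semi-major axis a = (r_p + r_a)/2 = 20082 km = 2.008×10⁷ m.
Vis-viva: v² = μ(2/r − 1/a) = 3.986×10¹⁴ × (2.966×10⁻⁷ − 4.980×10⁻⁸) = 9.835×10⁷ m²/s².
v = 9917 m/s = 9.917 km/s.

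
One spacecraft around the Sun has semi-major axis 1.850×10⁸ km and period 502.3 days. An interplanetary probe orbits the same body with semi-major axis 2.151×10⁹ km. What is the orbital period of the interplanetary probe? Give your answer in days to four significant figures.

Kepler's third law: T² ∝ a³, so T₂ = T₁ (a₂/a₁)^(3/2).
a₂/a₁ = 11.63, (a₂/a₁)^(3/2) = 39.65.
T₂ = 502.3 × 39.65 = 19910 days.

T₂ ≈ 19910 days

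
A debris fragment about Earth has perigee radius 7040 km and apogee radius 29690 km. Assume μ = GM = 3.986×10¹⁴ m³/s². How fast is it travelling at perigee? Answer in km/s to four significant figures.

Semi-major axis a = (r_p + r_a)/2 = 18365 km = 1.836×10⁷ m.
Vis-viva: v² = μ(2/r − 1/a) = 3.986×10¹⁴ × (2.841×10⁻⁷ − 5.445×10⁻⁸) = 9.153×10⁷ m²/s².
v = 9567 m/s = 9.567 km/s.

v ≈ 9.567 km/s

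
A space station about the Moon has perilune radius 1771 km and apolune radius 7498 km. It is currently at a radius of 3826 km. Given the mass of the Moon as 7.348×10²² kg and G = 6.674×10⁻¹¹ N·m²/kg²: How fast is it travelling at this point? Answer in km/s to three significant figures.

v ≈ 1.23 km/s

μ = GM = 6.674×10⁻¹¹ × 7.348×10²² = 4.904×10¹² m³/s².
Semi-major axis a = (r_p + r_a)/2 = 4634.5 km = 4.634×10⁶ m.
Vis-viva: v² = μ(2/r − 1/a) = 4.904×10¹² × (5.227×10⁻⁷ − 2.158×10⁻⁷) = 1.505×10⁶ m²/s².
v = 1227 m/s = 1.227 km/s.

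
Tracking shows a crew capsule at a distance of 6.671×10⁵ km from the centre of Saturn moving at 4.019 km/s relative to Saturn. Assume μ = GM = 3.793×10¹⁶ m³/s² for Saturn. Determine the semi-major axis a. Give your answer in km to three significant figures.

a ≈ 3.89×10⁵ km

r = 6.671×10⁸ m.
Specific orbital energy ε = v²/2 − μ/r = (4019)²/2 − 3.793×10¹⁶/6.671×10⁸ = -4.878×10⁷ J/kg.
Since ε = −μ/(2a), a = −μ/(2ε) = 3.888×10⁸ m = 3.8877×10⁵ km.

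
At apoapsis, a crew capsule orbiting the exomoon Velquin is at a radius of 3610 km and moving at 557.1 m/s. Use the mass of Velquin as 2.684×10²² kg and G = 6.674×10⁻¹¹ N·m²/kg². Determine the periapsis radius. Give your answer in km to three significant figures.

μ = GM = 6.674×10⁻¹¹ × 2.684×10²² = 1.791×10¹² m³/s².
r_a = 3.610×10⁶ m.
Specific energy ε = v²/2 − μ/r = -3.410×10⁵ J/kg, so a = −μ/(2ε) = 2.626×10⁶ m.
The apsides satisfy r_p + r_a = 2a, so the periapsis radius is 2a − r_a = 1.643×10⁶ m = 1642.7 km.

periapsis radius ≈ 1640 km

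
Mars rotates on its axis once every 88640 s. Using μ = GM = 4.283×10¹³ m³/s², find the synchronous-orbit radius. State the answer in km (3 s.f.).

A synchronous orbit has period T, so by Kepler's third law a = (μT²/4π²)^(1/3).
μT²/4π² = 4.283×10¹³ × (8.864×10⁴)² / 39.48 = 8.524×10²¹ m³.
a = 2.043×10⁷ m = 20428 km.

r_sync ≈ 20400 km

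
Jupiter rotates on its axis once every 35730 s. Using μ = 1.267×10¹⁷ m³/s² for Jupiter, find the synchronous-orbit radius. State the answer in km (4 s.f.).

r_sync ≈ 1.600×10⁵ km

A synchronous orbit has period T, so by Kepler's third law a = (μT²/4π²)^(1/3).
μT²/4π² = 1.267×10¹⁷ × (3.573×10⁴)² / 39.48 = 4.097×10²⁴ m³.
a = 1.600×10⁸ m = 1.6002×10⁵ km.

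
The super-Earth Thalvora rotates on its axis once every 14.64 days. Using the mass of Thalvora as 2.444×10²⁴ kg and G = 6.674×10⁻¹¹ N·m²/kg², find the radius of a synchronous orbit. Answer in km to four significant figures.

r_sync ≈ 1.877×10⁵ km

μ = GM = 6.674×10⁻¹¹ × 2.444×10²⁴ = 1.631×10¹⁴ m³/s².
T = 14.64 days = 1.265×10⁶ s.
A synchronous orbit has period T, so by Kepler's third law a = (μT²/4π²)^(1/3).
μT²/4π² = 1.631×10¹⁴ × (1.265×10⁶)² / 39.48 = 6.611×10²⁴ m³.
a = 1.877×10⁸ m = 1.8768×10⁵ km.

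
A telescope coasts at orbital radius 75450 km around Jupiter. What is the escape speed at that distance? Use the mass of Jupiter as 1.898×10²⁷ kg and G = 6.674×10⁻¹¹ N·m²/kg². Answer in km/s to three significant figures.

μ = GM = 6.674×10⁻¹¹ × 1.898×10²⁷ = 1.267×10¹⁷ m³/s².
r = 75450 km = 7.545×10⁷ m.
Escape speed v_esc = √(2μ/r) = √(2 × 1.267×10¹⁷ / 7.545×10⁷) = √(3.358×10⁹) = 57950 m/s.
= 57.95 km/s.

v_esc ≈ 57.9 km/s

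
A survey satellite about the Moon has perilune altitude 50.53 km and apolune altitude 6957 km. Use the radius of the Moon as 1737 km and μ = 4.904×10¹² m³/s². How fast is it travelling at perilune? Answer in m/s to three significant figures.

r_p = 1737 + 50.53 = 1787.5 km = 1.7875×10⁶ m.
r_a = 1737 + 6957 = 8694.0 km = 8.6940×10⁶ m.
Semi-major axis a = (r_p + r_a)/2 = 5240.8 km = 5.241×10⁶ m.
Vis-viva: v² = μ(2/r − 1/a) = 4.904×10¹² × (1.119×10⁻⁶ − 1.908×10⁻⁷) = 4.551×10⁶ m²/s².
v = 2133 m/s.

v ≈ 2130 m/s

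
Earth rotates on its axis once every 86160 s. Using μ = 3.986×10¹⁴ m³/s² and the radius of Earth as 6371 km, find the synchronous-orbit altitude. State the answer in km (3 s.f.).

h_sync ≈ 35800 km

A synchronous orbit has period T, so by Kepler's third law a = (μT²/4π²)^(1/3).
μT²/4π² = 3.986×10¹⁴ × (8.616×10⁴)² / 39.48 = 7.495×10²² m³.
a = 4.216×10⁷ m = 42163 km.
Altitude h = a − R = 42163 − 6371 = 35792 km.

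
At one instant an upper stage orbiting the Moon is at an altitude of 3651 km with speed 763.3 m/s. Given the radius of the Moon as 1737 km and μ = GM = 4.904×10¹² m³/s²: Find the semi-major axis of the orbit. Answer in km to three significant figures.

a ≈ 3960 km

r = 1737 + 3651 = 5388.0 km = 5.388×10⁶ m.
Specific orbital energy ε = v²/2 − μ/r = (763.3)²/2 − 4.904×10¹²/5.388×10⁶ = -6.189×10⁵ J/kg.
Since ε = −μ/(2a), a = −μ/(2ε) = 3.962×10⁶ m = 3962.1 km.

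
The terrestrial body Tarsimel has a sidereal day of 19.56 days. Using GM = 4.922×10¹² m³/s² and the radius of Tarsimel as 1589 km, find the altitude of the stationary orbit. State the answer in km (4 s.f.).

h_sync ≈ 69290 km

T = 19.56 days = 1.690×10⁶ s.
A synchronous orbit has period T, so by Kepler's third law a = (μT²/4π²)^(1/3).
μT²/4π² = 4.922×10¹² × (1.690×10⁶)² / 39.48 = 3.561×10²³ m³.
a = 7.088×10⁷ m = 70879 km.
Altitude h = a − R = 70879 − 1589 = 69290 km.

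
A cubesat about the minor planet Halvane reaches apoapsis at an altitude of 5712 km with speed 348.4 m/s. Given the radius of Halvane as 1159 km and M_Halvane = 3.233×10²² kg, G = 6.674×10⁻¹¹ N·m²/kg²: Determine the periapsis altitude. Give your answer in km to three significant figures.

periapsis altitude ≈ 487 km

μ = GM = 6.674×10⁻¹¹ × 3.233×10²² = 2.158×10¹² m³/s².
r_a = 1159 + 5712 = 6871.0 km = 6.871×10⁶ m.
Specific energy ε = v²/2 − μ/r = -2.533×10⁵ J/kg, so a = −μ/(2ε) = 4.259×10⁶ m.
The apsides satisfy r_p + r_a = 2a, so the periapsis radius is 2a − r_a = 1.646×10⁶ m = 1646.1 km.
Periapsis altitude = 1646.1 − 1159 = 487.05 km.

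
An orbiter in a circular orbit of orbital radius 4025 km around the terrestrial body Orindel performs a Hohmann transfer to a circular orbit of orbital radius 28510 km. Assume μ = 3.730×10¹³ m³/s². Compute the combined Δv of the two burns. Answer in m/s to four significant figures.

Δv_total ≈ 1561 m/s

r₁ = 4025 km = 4.025×10⁶ m.
r₂ = 28510 km = 2.851×10⁷ m.
Transfer ellipse a_t = (r₁ + r₂)/2 = 1.627×10⁷ m.
At r₁: circular v_c1 = √(μ/r₁) = 3044 m/s; transfer-periapsis v_p = √[μ(2/r₁ − 1/a_t)] = 4030 m/s.
Δv₁ = v_p − v_c1 = 985.9 m/s.
At r₂: circular v_c2 = √(μ/r₂) = 1144 m/s; transfer-apoapsis v_a = √[μ(2/r₂ − 1/a_t)] = 569.0 m/s.
Δv₂ = v_c2 − v_a = 574.9 m/s.
Total Δv = Δv₁ + Δv₂ = 1561 m/s.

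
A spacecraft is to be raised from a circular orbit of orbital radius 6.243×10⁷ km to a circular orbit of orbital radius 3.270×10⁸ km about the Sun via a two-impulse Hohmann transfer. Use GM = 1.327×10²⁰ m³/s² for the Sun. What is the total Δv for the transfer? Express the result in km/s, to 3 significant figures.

r₁ = 6.243×10⁷ km = 6.243×10¹⁰ m.
r₂ = 3.270×10⁸ km = 3.270×10¹¹ m.
Transfer ellipse a_t = (r₁ + r₂)/2 = 1.947×10¹¹ m.
At r₁: circular v_c1 = √(μ/r₁) = 46100 m/s; transfer-perihelion v_p = √[μ(2/r₁ − 1/a_t)] = 59750 m/s.
Δv₁ = v_p − v_c1 = 13640 m/s.
At r₂: circular v_c2 = √(μ/r₂) = 20140 m/s; transfer-aphelion v_a = √[μ(2/r₂ − 1/a_t)] = 11410 m/s.
Δv₂ = v_c2 − v_a = 8738 m/s.
Total Δv = Δv₁ + Δv₂ = 22380 m/s = 22.38 km/s.

Δv_total ≈ 22.4 km/s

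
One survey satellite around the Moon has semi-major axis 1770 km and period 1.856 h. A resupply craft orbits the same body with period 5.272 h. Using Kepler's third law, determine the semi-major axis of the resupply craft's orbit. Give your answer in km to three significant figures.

a₂ ≈ 3550 km

Kepler's third law: a³ ∝ T², so a₂ = a₁ (T₂/T₁)^(2/3).
T₂/T₁ = 2.841, (T₂/T₁)^(2/3) = 2.006.
a₂ = 1770 × 2.006 = 3550 km.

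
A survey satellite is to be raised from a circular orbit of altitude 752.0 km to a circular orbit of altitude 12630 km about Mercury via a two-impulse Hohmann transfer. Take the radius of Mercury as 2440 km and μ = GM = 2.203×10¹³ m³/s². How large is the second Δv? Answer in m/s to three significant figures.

r₁ = 2440 + 752.0 = 3192.0 km = 3.1920×10⁶ m.
r₂ = 2440 + 12630 = 15070 km = 1.5070×10⁷ m.
Transfer ellipse a_t = (r₁ + r₂)/2 = 9.131×10⁶ m.
At r₁: circular v_c1 = √(μ/r₁) = 2627 m/s; transfer-periherm v_p = √[μ(2/r₁ − 1/a_t)] = 3375 m/s.
At r₂: circular v_c2 = √(μ/r₂) = 1209 m/s; transfer-apoherm v_a = √[μ(2/r₂ − 1/a_t)] = 714.9 m/s.
Δv₂ = v_c2 − v_a = 494.2 m/s.

Δv ≈ 494 m/s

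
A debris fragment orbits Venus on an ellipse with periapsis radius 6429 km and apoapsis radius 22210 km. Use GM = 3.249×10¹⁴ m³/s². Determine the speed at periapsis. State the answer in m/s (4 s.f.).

v ≈ 8853 m/s

Semi-major axis a = (r_p + r_a)/2 = 14320 km = 1.432×10⁷ m.
Vis-viva: v² = μ(2/r − 1/a) = 3.249×10¹⁴ × (3.111×10⁻⁷ − 6.983×10⁻⁸) = 7.838×10⁷ m²/s².
v = 8853 m/s.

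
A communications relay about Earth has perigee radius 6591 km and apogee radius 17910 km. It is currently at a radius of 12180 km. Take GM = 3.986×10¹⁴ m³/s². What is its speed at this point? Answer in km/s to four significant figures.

v ≈ 5.737 km/s

Semi-major axis a = (r_p + r_a)/2 = 12250 km = 1.225×10⁷ m.
Vis-viva: v² = μ(2/r − 1/a) = 3.986×10¹⁴ × (1.642×10⁻⁷ − 8.163×10⁻⁸) = 3.291×10⁷ m²/s².
v = 5737 m/s = 5.737 km/s.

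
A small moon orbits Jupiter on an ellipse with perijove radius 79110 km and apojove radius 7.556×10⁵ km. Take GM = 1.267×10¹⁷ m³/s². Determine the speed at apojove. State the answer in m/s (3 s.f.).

v ≈ 5640 m/s

Semi-major axis a = (r_p + r_a)/2 = 4.1736×10⁵ km = 4.174×10⁸ m.
Vis-viva: v² = μ(2/r − 1/a) = 1.267×10¹⁷ × (2.647×10⁻⁹ − 2.396×10⁻⁹) = 3.178×10⁷ m²/s².
v = 5638 m/s.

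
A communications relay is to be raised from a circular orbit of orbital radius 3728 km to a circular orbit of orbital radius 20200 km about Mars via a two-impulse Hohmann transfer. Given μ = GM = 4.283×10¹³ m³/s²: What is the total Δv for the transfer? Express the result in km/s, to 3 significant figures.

Δv_total ≈ 1.66 km/s

r₁ = 3728 km = 3.728×10⁶ m.
r₂ = 20200 km = 2.020×10⁷ m.
Transfer ellipse a_t = (r₁ + r₂)/2 = 1.196×10⁷ m.
At r₁: circular v_c1 = √(μ/r₁) = 3390 m/s; transfer-periapsis v_p = √[μ(2/r₁ − 1/a_t)] = 4404 m/s.
Δv₁ = v_p − v_c1 = 1015 m/s.
At r₂: circular v_c2 = √(μ/r₂) = 1456 m/s; transfer-apoapsis v_a = √[μ(2/r₂ − 1/a_t)] = 812.8 m/s.
Δv₂ = v_c2 − v_a = 643.3 m/s.
Total Δv = Δv₁ + Δv₂ = 1658 m/s = 1.658 km/s.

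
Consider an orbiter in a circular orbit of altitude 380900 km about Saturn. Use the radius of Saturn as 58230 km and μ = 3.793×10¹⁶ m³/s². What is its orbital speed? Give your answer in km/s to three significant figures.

v ≈ 9.29 km/s

r = 58230 + 380900 = 439130 km = 4.3913×10⁸ m.
For a circular orbit v = √(μ/r) = √(3.793×10¹⁶ / 4.391×10⁸) = √(8.638×10⁷) = 9294 m/s.
That is 9.294 km/s.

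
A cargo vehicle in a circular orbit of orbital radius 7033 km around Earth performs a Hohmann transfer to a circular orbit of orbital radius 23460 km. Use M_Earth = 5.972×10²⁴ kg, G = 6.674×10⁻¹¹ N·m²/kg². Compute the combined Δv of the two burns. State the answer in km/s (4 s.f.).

Δv_total ≈ 3.132 km/s

μ = GM = 6.674×10⁻¹¹ × 5.972×10²⁴ = 3.986×10¹⁴ m³/s².
r₁ = 7033 km = 7.033×10⁶ m.
r₂ = 23460 km = 2.346×10⁷ m.
Transfer ellipse a_t = (r₁ + r₂)/2 = 1.525×10⁷ m.
At r₁: circular v_c1 = √(μ/r₁) = 7528 m/s; transfer-perigee v_p = √[μ(2/r₁ − 1/a_t)] = 9338 m/s.
Δv₁ = v_p − v_c1 = 1810 m/s.
At r₂: circular v_c2 = √(μ/r₂) = 4122 m/s; transfer-apogee v_a = √[μ(2/r₂ − 1/a_t)] = 2799 m/s.
Δv₂ = v_c2 − v_a = 1322 m/s.
Total Δv = Δv₁ + Δv₂ = 3132 m/s = 3.132 km/s.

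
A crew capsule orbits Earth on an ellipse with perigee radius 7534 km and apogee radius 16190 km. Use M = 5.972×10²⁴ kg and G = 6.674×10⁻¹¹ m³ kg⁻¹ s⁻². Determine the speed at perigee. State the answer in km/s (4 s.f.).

v ≈ 8.497 km/s

μ = GM = 6.674×10⁻¹¹ × 5.972×10²⁴ = 3.986×10¹⁴ m³/s².
Semi-major axis a = (r_p + r_a)/2 = 11862 km = 1.186×10⁷ m.
Vis-viva: v² = μ(2/r − 1/a) = 3.986×10¹⁴ × (2.655×10⁻⁷ − 8.430×10⁻⁸) = 7.221×10⁷ m²/s².
v = 8497 m/s = 8.497 km/s.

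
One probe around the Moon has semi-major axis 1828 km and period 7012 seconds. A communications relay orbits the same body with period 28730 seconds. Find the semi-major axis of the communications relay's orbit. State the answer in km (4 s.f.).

a₂ ≈ 4681 km

Kepler's third law: a³ ∝ T², so a₂ = a₁ (T₂/T₁)^(2/3).
T₂/T₁ = 4.097, (T₂/T₁)^(2/3) = 2.561.
a₂ = 1828 × 2.561 = 4681 km.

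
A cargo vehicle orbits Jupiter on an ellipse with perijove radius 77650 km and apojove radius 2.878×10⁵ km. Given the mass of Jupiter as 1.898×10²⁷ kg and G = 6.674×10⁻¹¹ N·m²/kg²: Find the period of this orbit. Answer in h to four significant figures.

μ = GM = 6.674×10⁻¹¹ × 1.898×10²⁷ = 1.267×10¹⁷ m³/s².
Semi-major axis a = (r_p + r_a)/2 = (77650 + 2.8780×10⁵)/2 = 1.8272×10⁵ km = 1.827×10⁸ m.
By Kepler's third law T = 2π√(a³/μ) = 2π × 6.940×10³ = 4.360×10⁴ s.
= 12.11 h.

T ≈ 12.11 h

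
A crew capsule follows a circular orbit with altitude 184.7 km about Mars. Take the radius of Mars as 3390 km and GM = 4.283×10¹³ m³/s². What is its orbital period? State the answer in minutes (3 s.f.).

T ≈ 108 minutes

r = 3390 + 184.7 = 3574.7 km = 3.5747×10⁶ m.
Kepler's third law: T = 2π√(r³/μ) = 2π√((3.575×10⁶)³ / 4.283×10¹³).
r³/μ = 1.067×10⁶ s², so T = 2π × 1.033×10³ = 6.489×10³ s.
Converting: 6.489×10³ s ÷ 60.00 = 108.1 minutes.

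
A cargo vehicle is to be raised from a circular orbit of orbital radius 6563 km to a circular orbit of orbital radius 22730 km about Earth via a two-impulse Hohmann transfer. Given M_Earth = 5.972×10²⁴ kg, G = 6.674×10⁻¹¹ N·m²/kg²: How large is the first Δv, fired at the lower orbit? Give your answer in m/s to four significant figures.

Δv ≈ 1915 m/s

μ = GM = 6.674×10⁻¹¹ × 5.972×10²⁴ = 3.986×10¹⁴ m³/s².
r₁ = 6563 km = 6.563×10⁶ m.
r₂ = 22730 km = 2.273×10⁷ m.
Transfer ellipse a_t = (r₁ + r₂)/2 = 1.465×10⁷ m.
At r₁: circular v_c1 = √(μ/r₁) = 7793 m/s; transfer-perigee v_p = √[μ(2/r₁ − 1/a_t)] = 9708 m/s.
Δv₁ = v_p − v_c1 = 1915 m/s.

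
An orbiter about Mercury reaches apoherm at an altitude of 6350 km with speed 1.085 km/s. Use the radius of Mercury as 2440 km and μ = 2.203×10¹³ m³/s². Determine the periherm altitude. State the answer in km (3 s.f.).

r_a = 2440 + 6350 = 8790.0 km = 8.790×10⁶ m.
Specific energy ε = v²/2 − μ/r = -1.918×10⁶ J/kg, so a = −μ/(2ε) = 5.744×10⁶ m.
The apsides satisfy r_p + r_a = 2a, so the periherm radius is 2a − r_a = 2.698×10⁶ m = 2698.1 km.
Periherm altitude = 2698.1 − 2440 = 258.05 km.

periherm altitude ≈ 258 km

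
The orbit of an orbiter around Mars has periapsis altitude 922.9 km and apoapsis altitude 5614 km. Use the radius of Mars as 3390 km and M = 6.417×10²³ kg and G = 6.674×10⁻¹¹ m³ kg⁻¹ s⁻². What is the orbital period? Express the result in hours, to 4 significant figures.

μ = GM = 6.674×10⁻¹¹ × 6.417×10²³ = 4.283×10¹³ m³/s².
r_p = 3390 + 922.9 = 4312.9 km = 4.3129×10⁶ m.
r_a = 3390 + 5614 = 9004.0 km = 9.0040×10⁶ m.
Semi-major axis a = (r_p + r_a)/2 = (4312.9 + 9004.0)/2 = 6658.4 km = 6.658×10⁶ m.
By Kepler's third law T = 2π√(a³/μ) = 2π × 2.625×10³ = 1.650×10⁴ s.
= 4.582 hours.

T ≈ 4.582 hours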